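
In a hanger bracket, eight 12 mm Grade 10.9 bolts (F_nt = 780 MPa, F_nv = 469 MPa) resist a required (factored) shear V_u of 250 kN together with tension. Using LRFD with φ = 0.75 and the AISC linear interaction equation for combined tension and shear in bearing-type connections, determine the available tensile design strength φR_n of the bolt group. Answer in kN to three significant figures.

272 kN

A_b = π·12²/4 = 113.1 mm²; f_rv = 250 × 1000 / (8 × 113.1) = 276.3 MPa.
F'_nt = 1.3 F_nt − (F_nt / φF_nv) f_rv = 1.3·780 − (780/(0.75·469))·276.3 = 401.3 MPa, capped at F_nt → F'_nt = 401.3 MPa.
R_n = F'_nt · A_b · n = 401.3 × 113.1 × 8 / 1000 = 363.1 kN.
Design strength φR_n = 0.75 × 363.1 = 272 kN.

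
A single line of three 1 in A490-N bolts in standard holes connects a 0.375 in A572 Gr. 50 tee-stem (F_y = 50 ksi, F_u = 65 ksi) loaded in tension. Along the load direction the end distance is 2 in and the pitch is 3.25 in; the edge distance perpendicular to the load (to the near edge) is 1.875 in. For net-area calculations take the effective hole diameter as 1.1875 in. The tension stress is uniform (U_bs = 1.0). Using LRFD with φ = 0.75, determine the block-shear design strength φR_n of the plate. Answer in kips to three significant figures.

Shear plane L_v = 2 + 2·3.25 = 8.5 in; A_gv = 8.5 × 0.375 = 3.188 in².
A_nv = (8.5 − 2.5·1.1875) × 0.375 = 2.074 in².
A_nt = (1.875 − 0.5·1.1875) × 0.375 = 0.4805 in².
0.6 F_u A_nv = 80.89 kips; 0.6 F_y A_gv = 95.62 kips → shear rupture governs the shear term.
R_n = 80.89 + 1.0 × 65 × 0.4805 = 112.1 kips.
Design strength φR_n = 0.75 × 112.1 = 84.1 kips.

84.1 kips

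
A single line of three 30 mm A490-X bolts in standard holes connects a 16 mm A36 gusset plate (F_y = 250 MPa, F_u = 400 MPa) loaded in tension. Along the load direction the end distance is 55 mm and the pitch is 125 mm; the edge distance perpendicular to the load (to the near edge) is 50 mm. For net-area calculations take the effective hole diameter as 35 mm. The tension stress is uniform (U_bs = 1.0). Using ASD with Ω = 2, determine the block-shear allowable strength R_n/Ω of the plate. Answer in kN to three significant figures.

470 kN

Shear plane L_v = 55 + 2·125 = 305 mm; A_gv = 305 × 16 = 4880 mm².
A_nv = (305 − 2.5·35) × 16 = 3480 mm².
A_nt = (50 − 0.5·35) × 16 = 520 mm².
0.6 F_u A_nv = 835.2 kN; 0.6 F_y A_gv = 732 kN → shear yielding governs the shear term.
R_n = 732 + 1.0 × 400 × 520 / 1000 = 940 kN.
Allowable strength R_n/Ω = 940 / 2 = 470 kN.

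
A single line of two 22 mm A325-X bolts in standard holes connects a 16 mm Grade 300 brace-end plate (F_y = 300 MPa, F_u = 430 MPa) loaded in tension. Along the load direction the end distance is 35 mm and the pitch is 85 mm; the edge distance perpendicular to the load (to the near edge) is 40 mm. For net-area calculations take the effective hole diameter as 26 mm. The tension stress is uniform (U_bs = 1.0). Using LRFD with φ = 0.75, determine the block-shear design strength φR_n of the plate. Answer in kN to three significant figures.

Shear plane L_v = 35 + 1·85 = 120 mm; A_gv = 120 × 16 = 1920 mm².
A_nv = (120 − 1.5·26) × 16 = 1296 mm².
A_nt = (40 − 0.5·26) × 16 = 432 mm².
0.6 F_u A_nv = 334.4 kN; 0.6 F_y A_gv = 345.6 kN → shear rupture governs the shear term.
R_n = 334.4 + 1.0 × 430 × 432 / 1000 = 520.1 kN.
Design strength φR_n = 0.75 × 520.1 = 390 kN.

390 kN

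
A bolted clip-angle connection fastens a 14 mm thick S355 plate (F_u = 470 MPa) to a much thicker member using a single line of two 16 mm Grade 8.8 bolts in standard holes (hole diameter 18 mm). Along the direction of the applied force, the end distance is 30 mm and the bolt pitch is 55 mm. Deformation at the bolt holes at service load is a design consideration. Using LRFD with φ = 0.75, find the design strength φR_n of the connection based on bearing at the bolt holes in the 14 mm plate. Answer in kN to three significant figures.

Per bolt r_n = 1.2 l_c t F_u ≤ 2.4 d t F_u; upper limit = 2.4 × 16 × 14 × 470 / 1000 = 252.7 kN.
Edge bolt: l_c = 30 − 18/2 = 21 mm → 1.2 × 21 × 14 × 470 / 1000 = 165.8 → r_n = 165.8 kN.
Interior bolts: l_c = 55 − 18 = 37 mm → 1.2 × 37 × 14 × 470 / 1000 = 292.2 → r_n = 252.7 kN.
R_n = 1 × 165.8 + 1 × 252.7 = 418.5 kN.
Design strength φR_n = 0.75 × 418.5 = 314 kN.

314 kN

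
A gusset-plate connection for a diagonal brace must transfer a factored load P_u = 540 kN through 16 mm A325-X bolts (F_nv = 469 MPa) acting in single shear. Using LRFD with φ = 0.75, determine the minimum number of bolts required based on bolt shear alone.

8 bolts

A_b = π·16²/4 = 201.1 mm².
Per-bolt design strength φR_n = 0.75 × 469 × 201.1 × 1 / 1000 = 70.72 kN.
n ≥ 540 / 70.72 = 7.635 → use 8 bolts.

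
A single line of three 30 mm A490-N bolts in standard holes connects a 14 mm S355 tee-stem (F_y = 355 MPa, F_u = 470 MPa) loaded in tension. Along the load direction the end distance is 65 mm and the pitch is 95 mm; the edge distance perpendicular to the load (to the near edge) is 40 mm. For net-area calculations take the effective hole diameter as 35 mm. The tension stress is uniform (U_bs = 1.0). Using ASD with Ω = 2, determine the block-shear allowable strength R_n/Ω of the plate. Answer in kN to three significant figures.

Shear plane L_v = 65 + 2·95 = 255 mm; A_gv = 255 × 14 = 3570 mm².
A_nv = (255 − 2.5·35) × 14 = 2345 mm².
A_nt = (40 − 0.5·35) × 14 = 315 mm².
0.6 F_u A_nv = 661.3 kN; 0.6 F_y A_gv = 760.4 kN → shear rupture governs the shear term.
R_n = 661.3 + 1.0 × 470 × 315 / 1000 = 809.3 kN.
Allowable strength R_n/Ω = 809.3 / 2 = 405 kN.

405 kN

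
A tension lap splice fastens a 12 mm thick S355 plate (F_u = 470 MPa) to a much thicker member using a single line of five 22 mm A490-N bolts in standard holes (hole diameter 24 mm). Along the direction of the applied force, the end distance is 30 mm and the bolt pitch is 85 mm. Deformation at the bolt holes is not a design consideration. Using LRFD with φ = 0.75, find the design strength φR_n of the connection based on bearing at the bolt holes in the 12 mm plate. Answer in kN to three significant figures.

Per bolt r_n = 1.5 l_c t F_u ≤ 3.0 d t F_u; upper limit = 3.0 × 22 × 12 × 470 / 1000 = 372.2 kN.
Edge bolt: l_c = 30 − 24/2 = 18 mm → 1.5 × 18 × 12 × 470 / 1000 = 152.3 → r_n = 152.3 kN.
Interior bolts: l_c = 85 − 24 = 61 mm → 1.5 × 61 × 12 × 470 / 1000 = 516.1 → r_n = 372.2 kN.
R_n = 1 × 152.3 + 4 × 372.2 = 1641 kN.
Design strength φR_n = 0.75 × 1641 = 1230 kN.

1230 kN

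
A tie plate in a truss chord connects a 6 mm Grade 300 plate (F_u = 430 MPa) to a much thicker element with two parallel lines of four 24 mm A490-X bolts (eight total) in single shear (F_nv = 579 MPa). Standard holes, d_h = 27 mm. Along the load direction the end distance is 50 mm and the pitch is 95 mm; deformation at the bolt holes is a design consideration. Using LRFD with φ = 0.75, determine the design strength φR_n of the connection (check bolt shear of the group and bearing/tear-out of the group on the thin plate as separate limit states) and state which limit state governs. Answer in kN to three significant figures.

Bolt shear: A_b = π·24²/4 = 452.4 mm²; R_n = 579 × 452.4 × 8 × 1 / 1000 = 2095 kN → 0.75 × 2095 = 1570 kN.
Bearing (1.2 l_c t F_u ≤ 2.4 d t F_u): upper limit = 2.4·24·6·430 / 1000 = 148.6 kN.
  Edge l_c = 50 − 27/2 = 36.5 → r_n = 113 kN; interior l_c = 95 − 27 = 68 → r_n = 148.6 kN.
  R_n,bearing = 2·113 + 6·148.6 = 1118 kN → 0.75 × 1118 = 838 kN.
Bearing governs: 838 kN.

838 kN (bearing governs)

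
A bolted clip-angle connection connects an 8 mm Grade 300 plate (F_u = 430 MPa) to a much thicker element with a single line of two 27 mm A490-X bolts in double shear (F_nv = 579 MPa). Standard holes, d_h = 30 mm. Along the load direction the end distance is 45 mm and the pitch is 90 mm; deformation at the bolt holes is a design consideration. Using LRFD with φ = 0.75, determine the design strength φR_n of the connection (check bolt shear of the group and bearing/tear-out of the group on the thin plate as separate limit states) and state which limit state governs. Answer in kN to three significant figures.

Bolt shear: A_b = π·27²/4 = 572.6 mm²; R_n = 579 × 572.6 × 2 × 2 / 1000 = 1326 kN → 0.75 × 1326 = 995 kN.
Bearing (1.2 l_c t F_u ≤ 2.4 d t F_u): upper limit = 2.4·27·8·430 / 1000 = 222.9 kN.
  Edge l_c = 45 − 30/2 = 30 → r_n = 123.8 kN; interior l_c = 90 − 30 = 60 → r_n = 222.9 kN.
  R_n,bearing = 1·123.8 + 1·222.9 = 346.8 kN → 0.75 × 346.8 = 260 kN.
Bearing governs: 260 kN.

260 kN (bearing governs)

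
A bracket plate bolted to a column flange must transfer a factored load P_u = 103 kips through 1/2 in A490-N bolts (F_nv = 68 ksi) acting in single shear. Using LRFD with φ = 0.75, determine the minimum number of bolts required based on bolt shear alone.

11 bolts

A_b = π·0.5²/4 = 0.1963 in².
Per-bolt design strength φR_n = 0.75 × 68 × 0.1963 × 1 = 10.01 kips.
n ≥ 103 / 10.01 = 10.29 → use 11 bolts.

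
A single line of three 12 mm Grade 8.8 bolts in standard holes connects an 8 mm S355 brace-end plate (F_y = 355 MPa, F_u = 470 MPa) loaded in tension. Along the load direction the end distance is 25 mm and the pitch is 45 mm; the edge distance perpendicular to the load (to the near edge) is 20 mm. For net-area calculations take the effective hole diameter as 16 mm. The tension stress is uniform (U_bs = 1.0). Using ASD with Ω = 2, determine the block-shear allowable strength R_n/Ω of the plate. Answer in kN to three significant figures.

Shear plane L_v = 25 + 2·45 = 115 mm; A_gv = 115 × 8 = 920 mm².
A_nv = (115 − 2.5·16) × 8 = 600 mm².
A_nt = (20 − 0.5·16) × 8 = 96 mm².
0.6 F_u A_nv = 169.2 kN; 0.6 F_y A_gv = 196 kN → shear rupture governs the shear term.
R_n = 169.2 + 1.0 × 470 × 96 / 1000 = 214.3 kN.
Allowable strength R_n/Ω = 214.3 / 2 = 107 kN.

107 kN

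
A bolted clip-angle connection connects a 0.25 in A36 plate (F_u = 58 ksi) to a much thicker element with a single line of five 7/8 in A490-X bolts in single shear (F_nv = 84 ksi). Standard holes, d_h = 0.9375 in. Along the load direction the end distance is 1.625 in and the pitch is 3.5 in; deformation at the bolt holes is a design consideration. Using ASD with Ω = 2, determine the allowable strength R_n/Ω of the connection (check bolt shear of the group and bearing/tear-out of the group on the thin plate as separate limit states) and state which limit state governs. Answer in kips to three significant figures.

Bolt shear: A_b = π·0.875²/4 = 0.6013 in²; R_n = 84 × 0.6013 × 5 × 1 = 252.6 kips → 252.6 / 2 = 126 kips.
Bearing (1.2 l_c t F_u ≤ 2.4 d t F_u): upper limit = 2.4·0.875·0.25·58 = 30.45 kips.
  Edge l_c = 1.625 − 0.9375/2 = 1.156 → r_n = 20.12 kips; interior l_c = 3.5 − 0.9375 = 2.562 → r_n = 30.45 kips.
  R_n,bearing = 1·20.12 + 4·30.45 = 141.9 kips → 141.9 / 2 = 71 kips.
Bearing governs: 71 kips.

71 kips (bearing governs)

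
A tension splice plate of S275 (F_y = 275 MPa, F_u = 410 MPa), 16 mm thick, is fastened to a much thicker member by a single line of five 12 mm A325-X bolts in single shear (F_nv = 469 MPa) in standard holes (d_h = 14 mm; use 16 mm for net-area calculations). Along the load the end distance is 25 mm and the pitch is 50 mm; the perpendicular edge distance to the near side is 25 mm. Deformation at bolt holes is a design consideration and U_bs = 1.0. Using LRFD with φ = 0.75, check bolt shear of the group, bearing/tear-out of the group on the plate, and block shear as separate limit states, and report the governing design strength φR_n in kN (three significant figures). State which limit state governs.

Bolt shear: A_b = π·12²/4 = 113.1 mm²; R_n = 469 × 113.1 × 5 × 1 / 1000 = 265.2 kN → 0.75 × 265.2 = 199 kN.
Bearing: edge l_c = 18, r_n = 141.7 kN; interior l_c = 36, r_n = 188.9 kN; R_n = 141.7 + 4·188.9 = 897.4 kN → 673 kN.
Block shear: A_gv = 3600, A_nv = 2448, A_nt = 272 mm²; R_n = min(0.6F_uA_nv, 0.6F_yA_gv) + U_bs·F_u·A_nt = 705.5 kN → 529 kN.
Bolt shear governs: 199 kN.

199 kN (bolt shear governs)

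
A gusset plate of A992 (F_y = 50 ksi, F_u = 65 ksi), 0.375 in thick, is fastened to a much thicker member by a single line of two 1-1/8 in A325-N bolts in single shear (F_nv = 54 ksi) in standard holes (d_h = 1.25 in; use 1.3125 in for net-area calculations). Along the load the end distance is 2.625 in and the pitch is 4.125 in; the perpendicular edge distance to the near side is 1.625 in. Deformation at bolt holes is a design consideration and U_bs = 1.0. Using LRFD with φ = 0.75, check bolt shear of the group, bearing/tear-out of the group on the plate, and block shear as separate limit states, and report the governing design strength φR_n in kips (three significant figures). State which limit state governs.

70.2 kips (block shear governs)

Bolt shear: A_b = π·1.125²/4 = 0.994 in²; R_n = 54 × 0.994 × 2 × 1 = 107.4 kips → 0.75 × 107.4 = 80.5 kips.
Bearing: edge l_c = 2, r_n = 58.5 kips; interior l_c = 2.875, r_n = 65.81 kips; R_n = 58.5 + 1·65.81 = 124.3 kips → 93.2 kips.
Block shear: A_gv = 2.531, A_nv = 1.793, A_nt = 0.3633 in²; R_n = min(0.6F_uA_nv, 0.6F_yA_gv) + U_bs·F_u·A_nt = 93.54 kips → 70.2 kips.
Block shear governs: 70.2 kips.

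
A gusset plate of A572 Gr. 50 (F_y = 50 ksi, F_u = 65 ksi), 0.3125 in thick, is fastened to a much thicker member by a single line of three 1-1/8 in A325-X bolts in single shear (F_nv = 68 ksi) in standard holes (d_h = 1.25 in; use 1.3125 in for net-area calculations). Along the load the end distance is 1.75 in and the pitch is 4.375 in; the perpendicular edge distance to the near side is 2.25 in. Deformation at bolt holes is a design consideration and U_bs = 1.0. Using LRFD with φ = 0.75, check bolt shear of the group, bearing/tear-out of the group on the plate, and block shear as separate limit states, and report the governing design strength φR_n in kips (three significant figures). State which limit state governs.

Bolt shear: A_b = π·1.125²/4 = 0.994 in²; R_n = 68 × 0.994 × 3 × 1 = 202.8 kips → 0.75 × 202.8 = 152 kips.
Bearing: edge l_c = 1.125, r_n = 27.42 kips; interior l_c = 3.125, r_n = 54.84 kips; R_n = 27.42 + 2·54.84 = 137.1 kips → 103 kips.
Block shear: A_gv = 3.281, A_nv = 2.256, A_nt = 0.498 in²; R_n = min(0.6F_uA_nv, 0.6F_yA_gv) + U_bs·F_u·A_nt = 120.4 kips → 90.3 kips.
Block shear governs: 90.3 kips.

90.3 kips (block shear governs)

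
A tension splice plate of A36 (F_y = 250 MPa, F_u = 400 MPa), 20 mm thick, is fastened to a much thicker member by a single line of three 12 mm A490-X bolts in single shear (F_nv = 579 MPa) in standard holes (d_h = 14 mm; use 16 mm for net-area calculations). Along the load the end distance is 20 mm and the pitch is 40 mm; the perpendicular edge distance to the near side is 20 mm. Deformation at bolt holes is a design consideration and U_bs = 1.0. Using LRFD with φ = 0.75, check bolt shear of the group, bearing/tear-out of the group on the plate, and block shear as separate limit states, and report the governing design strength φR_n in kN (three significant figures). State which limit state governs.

Bolt shear: A_b = π·12²/4 = 113.1 mm²; R_n = 579 × 113.1 × 3 × 1 / 1000 = 196.5 kN → 0.75 × 196.5 = 147 kN.
Bearing: edge l_c = 13, r_n = 124.8 kN; interior l_c = 26, r_n = 230.4 kN; R_n = 124.8 + 2·230.4 = 585.6 kN → 439 kN.
Block shear: A_gv = 2000, A_nv = 1200, A_nt = 240 mm²; R_n = min(0.6F_uA_nv, 0.6F_yA_gv) + U_bs·F_u·A_nt = 384 kN → 288 kN.
Bolt shear governs: 147 kN.

147 kN (bolt shear governs)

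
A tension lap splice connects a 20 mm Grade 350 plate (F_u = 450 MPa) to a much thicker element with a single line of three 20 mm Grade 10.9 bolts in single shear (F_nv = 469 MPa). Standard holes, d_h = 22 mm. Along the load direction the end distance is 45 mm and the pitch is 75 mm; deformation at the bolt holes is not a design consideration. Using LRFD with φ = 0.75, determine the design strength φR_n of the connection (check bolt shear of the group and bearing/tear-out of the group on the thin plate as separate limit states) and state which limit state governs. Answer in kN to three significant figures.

332 kN (bolt shear governs)

Bolt shear: A_b = π·20²/4 = 314.2 mm²; R_n = 469 × 314.2 × 3 × 1 / 1000 = 442 kN → 0.75 × 442 = 332 kN.
Bearing (1.5 l_c t F_u ≤ 3.0 d t F_u): upper limit = 3.0·20·20·450 / 1000 = 540 kN.
  Edge l_c = 45 − 22/2 = 34 → r_n = 459 kN; interior l_c = 75 − 22 = 53 → r_n = 540 kN.
  R_n,bearing = 1·459 + 2·540 = 1539 kN → 0.75 × 1539 = 1150 kN.
Bolt shear governs: 332 kN.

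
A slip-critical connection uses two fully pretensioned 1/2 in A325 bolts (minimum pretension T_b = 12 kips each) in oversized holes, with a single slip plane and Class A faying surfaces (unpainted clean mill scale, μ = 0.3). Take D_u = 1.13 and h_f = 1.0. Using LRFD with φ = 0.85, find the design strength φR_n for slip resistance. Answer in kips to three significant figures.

R_n = μ · D_u · h_f · T_b · n_s · n_b = 0.3 × 1.13 × 1.0 × 12 × 1 × 2 = 8.136 kips.
Design strength φR_n = 0.85 × 8.136 = 6.92 kips.

6.92 kips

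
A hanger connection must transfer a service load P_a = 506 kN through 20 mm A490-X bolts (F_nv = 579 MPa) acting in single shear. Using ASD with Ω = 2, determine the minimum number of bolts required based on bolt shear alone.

A_b = π·20²/4 = 314.2 mm².
Per-bolt allowable strength R_n/Ω = 579 × 314.2 × 1 / 1000 / 2 = 90.95 kN.
n ≥ 506 / 90.95 = 5.564 → use 6 bolts.

6 bolts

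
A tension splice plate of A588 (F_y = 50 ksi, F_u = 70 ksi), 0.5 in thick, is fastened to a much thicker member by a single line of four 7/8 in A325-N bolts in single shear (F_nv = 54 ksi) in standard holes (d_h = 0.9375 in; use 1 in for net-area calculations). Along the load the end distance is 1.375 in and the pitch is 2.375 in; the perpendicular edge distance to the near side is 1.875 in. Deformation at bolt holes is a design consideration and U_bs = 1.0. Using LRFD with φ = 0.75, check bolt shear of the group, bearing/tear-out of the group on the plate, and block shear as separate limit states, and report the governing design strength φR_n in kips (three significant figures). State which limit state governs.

Bolt shear: A_b = π·0.875²/4 = 0.6013 in²; R_n = 54 × 0.6013 × 4 × 1 = 129.9 kips → 0.75 × 129.9 = 97.4 kips.
Bearing: edge l_c = 0.9062, r_n = 38.06 kips; interior l_c = 1.438, r_n = 60.37 kips; R_n = 38.06 + 3·60.37 = 219.2 kips → 164 kips.
Block shear: A_gv = 4.25, A_nv = 2.5, A_nt = 0.6875 in²; R_n = min(0.6F_uA_nv, 0.6F_yA_gv) + U_bs·F_u·A_nt = 153.1 kips → 115 kips.
Bolt shear governs: 97.4 kips.

97.4 kips (bolt shear governs)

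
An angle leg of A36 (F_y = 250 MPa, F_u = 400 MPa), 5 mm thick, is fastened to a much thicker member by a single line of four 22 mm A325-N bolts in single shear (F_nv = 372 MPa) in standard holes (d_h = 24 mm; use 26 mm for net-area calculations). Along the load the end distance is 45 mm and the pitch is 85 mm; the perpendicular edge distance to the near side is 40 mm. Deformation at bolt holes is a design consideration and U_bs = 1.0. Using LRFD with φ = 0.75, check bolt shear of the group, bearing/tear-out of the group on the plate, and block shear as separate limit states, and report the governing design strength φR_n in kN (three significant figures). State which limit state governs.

209 kN (block shear governs)

Bolt shear: A_b = π·22²/4 = 380.1 mm²; R_n = 372 × 380.1 × 4 × 1 / 1000 = 565.6 kN → 0.75 × 565.6 = 424 kN.
Bearing: edge l_c = 33, r_n = 79.2 kN; interior l_c = 61, r_n = 105.6 kN; R_n = 79.2 + 3·105.6 = 396 kN → 297 kN.
Block shear: A_gv = 1500, A_nv = 1045, A_nt = 135 mm²; R_n = min(0.6F_uA_nv, 0.6F_yA_gv) + U_bs·F_u·A_nt = 279 kN → 209 kN.
Block shear governs: 209 kN.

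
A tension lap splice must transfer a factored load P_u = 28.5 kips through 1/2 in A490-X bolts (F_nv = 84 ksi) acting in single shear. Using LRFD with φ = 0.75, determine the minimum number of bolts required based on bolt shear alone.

A_b = π·0.5²/4 = 0.1963 in².
Per-bolt design strength φR_n = 0.75 × 84 × 0.1963 × 1 = 12.37 kips.
n ≥ 28.5 / 12.37 = 2.304 → use 3 bolts.

3 bolts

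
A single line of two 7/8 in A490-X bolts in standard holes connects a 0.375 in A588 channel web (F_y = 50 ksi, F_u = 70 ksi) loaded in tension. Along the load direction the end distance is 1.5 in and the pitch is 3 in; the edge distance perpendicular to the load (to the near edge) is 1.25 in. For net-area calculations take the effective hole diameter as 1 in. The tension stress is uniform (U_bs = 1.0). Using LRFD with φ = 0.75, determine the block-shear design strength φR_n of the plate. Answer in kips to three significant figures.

50.2 kips

Shear plane L_v = 1.5 + 1·3 = 4.5 in; A_gv = 4.5 × 0.375 = 1.688 in².
A_nv = (4.5 − 1.5·1) × 0.375 = 1.125 in².
A_nt = (1.25 − 0.5·1) × 0.375 = 0.2812 in².
0.6 F_u A_nv = 47.25 kips; 0.6 F_y A_gv = 50.62 kips → shear rupture governs the shear term.
R_n = 47.25 + 1.0 × 70 × 0.2812 = 66.94 kips.
Design strength φR_n = 0.75 × 66.94 = 50.2 kips.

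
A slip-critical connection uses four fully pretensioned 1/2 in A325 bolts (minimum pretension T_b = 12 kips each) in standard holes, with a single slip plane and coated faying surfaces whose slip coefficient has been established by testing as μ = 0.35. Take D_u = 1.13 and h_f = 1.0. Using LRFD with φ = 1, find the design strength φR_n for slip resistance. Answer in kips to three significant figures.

R_n = μ · D_u · h_f · T_b · n_s · n_b = 0.35 × 1.13 × 1.0 × 12 × 1 × 4 = 18.98 kips.
Design strength φR_n = 1 × 18.98 = 19 kips.

19 kips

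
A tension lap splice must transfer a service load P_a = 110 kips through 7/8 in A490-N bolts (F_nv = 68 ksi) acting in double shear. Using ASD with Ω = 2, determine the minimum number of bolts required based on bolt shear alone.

A_b = π·0.875²/4 = 0.6013 in².
Per-bolt allowable strength R_n/Ω = 68 × 0.6013 × 2 / 2 = 40.89 kips.
n ≥ 110 / 40.89 = 2.69 → use 3 bolts.

3 bolts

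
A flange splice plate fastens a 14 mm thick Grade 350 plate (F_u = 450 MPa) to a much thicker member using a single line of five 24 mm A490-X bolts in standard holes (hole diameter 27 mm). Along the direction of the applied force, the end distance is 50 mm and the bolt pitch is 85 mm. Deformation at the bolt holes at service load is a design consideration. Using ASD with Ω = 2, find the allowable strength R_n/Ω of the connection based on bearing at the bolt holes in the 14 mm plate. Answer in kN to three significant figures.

Per bolt r_n = 1.2 l_c t F_u ≤ 2.4 d t F_u; upper limit = 2.4 × 24 × 14 × 450 / 1000 = 362.9 kN.
Edge bolt: l_c = 50 − 27/2 = 36.5 mm → 1.2 × 36.5 × 14 × 450 / 1000 = 275.9 → r_n = 275.9 kN.
Interior bolts: l_c = 85 − 27 = 58 mm → 1.2 × 58 × 14 × 450 / 1000 = 438.5 → r_n = 362.9 kN.
R_n = 1 × 275.9 + 4 × 362.9 = 1727 kN.
Allowable strength R_n/Ω = 1727 / 2 = 864 kN.

864 kN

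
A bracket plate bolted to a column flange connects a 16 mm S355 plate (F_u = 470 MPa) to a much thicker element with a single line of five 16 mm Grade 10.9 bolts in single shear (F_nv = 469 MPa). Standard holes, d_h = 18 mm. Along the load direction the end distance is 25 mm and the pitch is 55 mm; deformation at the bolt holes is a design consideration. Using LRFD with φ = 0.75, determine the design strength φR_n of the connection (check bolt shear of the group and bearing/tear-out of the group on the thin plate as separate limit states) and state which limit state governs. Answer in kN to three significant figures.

Bolt shear: A_b = π·16²/4 = 201.1 mm²; R_n = 469 × 201.1 × 5 × 1 / 1000 = 471.5 kN → 0.75 × 471.5 = 354 kN.
Bearing (1.2 l_c t F_u ≤ 2.4 d t F_u): upper limit = 2.4·16·16·470 / 1000 = 288.8 kN.
  Edge l_c = 25 − 18/2 = 16 → r_n = 144.4 kN; interior l_c = 55 − 18 = 37 → r_n = 288.8 kN.
  R_n,bearing = 1·144.4 + 4·288.8 = 1299 kN → 0.75 × 1299 = 975 kN.
Bolt shear governs: 354 kN.

354 kN (bolt shear governs)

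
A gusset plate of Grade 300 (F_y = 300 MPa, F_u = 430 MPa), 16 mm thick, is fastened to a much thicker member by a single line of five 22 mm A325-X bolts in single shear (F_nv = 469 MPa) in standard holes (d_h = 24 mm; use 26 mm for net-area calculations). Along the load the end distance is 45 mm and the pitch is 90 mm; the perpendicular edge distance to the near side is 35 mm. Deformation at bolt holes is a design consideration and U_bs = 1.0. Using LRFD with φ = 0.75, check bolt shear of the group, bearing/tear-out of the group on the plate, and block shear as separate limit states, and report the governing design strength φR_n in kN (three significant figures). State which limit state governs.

Bolt shear: A_b = π·22²/4 = 380.1 mm²; R_n = 469 × 380.1 × 5 × 1 / 1000 = 891.4 kN → 0.75 × 891.4 = 669 kN.
Bearing: edge l_c = 33, r_n = 272.4 kN; interior l_c = 66, r_n = 363.3 kN; R_n = 272.4 + 4·363.3 = 1726 kN → 1290 kN.
Block shear: A_gv = 6480, A_nv = 4608, A_nt = 352 mm²; R_n = min(0.6F_uA_nv, 0.6F_yA_gv) + U_bs·F_u·A_nt = 1318 kN → 988 kN.
Bolt shear governs: 669 kN.

669 kN (bolt shear governs)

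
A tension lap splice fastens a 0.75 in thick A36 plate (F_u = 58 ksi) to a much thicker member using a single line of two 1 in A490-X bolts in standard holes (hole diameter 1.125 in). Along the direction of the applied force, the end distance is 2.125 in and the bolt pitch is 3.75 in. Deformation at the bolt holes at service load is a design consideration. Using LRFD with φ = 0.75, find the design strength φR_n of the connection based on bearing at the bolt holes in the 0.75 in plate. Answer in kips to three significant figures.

Per bolt r_n = 1.2 l_c t F_u ≤ 2.4 d t F_u; upper limit = 2.4 × 1 × 0.75 × 58 = 104.4 kips.
Edge bolt: l_c = 2.125 − 1.125/2 = 1.562 in → 1.2 × 1.562 × 0.75 × 58 = 81.56 → r_n = 81.56 kips.
Interior bolts: l_c = 3.75 − 1.125 = 2.625 in → 1.2 × 2.625 × 0.75 × 58 = 137 → r_n = 104.4 kips.
R_n = 1 × 81.56 + 1 × 104.4 = 186 kips.
Design strength φR_n = 0.75 × 186 = 139 kips.

139 kips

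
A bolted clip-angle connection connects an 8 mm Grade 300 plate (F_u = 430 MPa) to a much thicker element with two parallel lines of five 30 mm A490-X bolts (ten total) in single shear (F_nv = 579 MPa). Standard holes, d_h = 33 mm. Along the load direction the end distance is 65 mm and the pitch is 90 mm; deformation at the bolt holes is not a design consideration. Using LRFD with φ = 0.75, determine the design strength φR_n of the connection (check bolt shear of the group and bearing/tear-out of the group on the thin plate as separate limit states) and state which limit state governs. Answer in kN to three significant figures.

2140 kN (bearing governs)

Bolt shear: A_b = π·30²/4 = 706.9 mm²; R_n = 579 × 706.9 × 10 × 1 / 1000 = 4093 kN → 0.75 × 4093 = 3070 kN.
Bearing (1.5 l_c t F_u ≤ 3.0 d t F_u): upper limit = 3.0·30·8·430 / 1000 = 309.6 kN.
  Edge l_c = 65 − 33/2 = 48.5 → r_n = 250.3 kN; interior l_c = 90 − 33 = 57 → r_n = 294.1 kN.
  R_n,bearing = 2·250.3 + 8·294.1 = 2853 kN → 0.75 × 2853 = 2140 kN.
Bearing governs: 2140 kN.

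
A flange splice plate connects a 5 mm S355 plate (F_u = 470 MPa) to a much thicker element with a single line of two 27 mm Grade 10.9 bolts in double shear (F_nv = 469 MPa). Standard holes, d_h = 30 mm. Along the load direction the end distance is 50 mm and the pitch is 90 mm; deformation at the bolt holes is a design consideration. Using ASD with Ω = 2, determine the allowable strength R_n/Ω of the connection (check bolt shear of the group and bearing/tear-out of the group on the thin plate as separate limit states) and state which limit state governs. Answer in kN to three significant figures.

Bolt shear: A_b = π·27²/4 = 572.6 mm²; R_n = 469 × 572.6 × 2 × 2 / 1000 = 1074 kN → 1074 / 2 = 537 kN.
Bearing (1.2 l_c t F_u ≤ 2.4 d t F_u): upper limit = 2.4·27·5·470 / 1000 = 152.3 kN.
  Edge l_c = 50 − 30/2 = 35 → r_n = 98.7 kN; interior l_c = 90 − 30 = 60 → r_n = 152.3 kN.
  R_n,bearing = 1·98.7 + 1·152.3 = 251 kN → 251 / 2 = 125 kN.
Bearing governs: 125 kN.

125 kN (bearing governs)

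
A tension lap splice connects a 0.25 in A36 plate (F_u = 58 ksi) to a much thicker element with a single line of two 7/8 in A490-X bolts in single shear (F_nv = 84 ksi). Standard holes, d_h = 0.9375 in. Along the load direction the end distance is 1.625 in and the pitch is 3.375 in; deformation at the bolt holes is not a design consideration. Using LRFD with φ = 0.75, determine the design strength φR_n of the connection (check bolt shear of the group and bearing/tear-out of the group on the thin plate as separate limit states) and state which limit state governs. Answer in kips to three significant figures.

47.4 kips (bearing governs)

Bolt shear: A_b = π·0.875²/4 = 0.6013 in²; R_n = 84 × 0.6013 × 2 × 1 = 101 kips → 0.75 × 101 = 75.8 kips.
Bearing (1.5 l_c t F_u ≤ 3.0 d t F_u): upper limit = 3.0·0.875·0.25·58 = 38.06 kips.
  Edge l_c = 1.625 − 0.9375/2 = 1.156 → r_n = 25.15 kips; interior l_c = 3.375 − 0.9375 = 2.438 → r_n = 38.06 kips.
  R_n,bearing = 1·25.15 + 1·38.06 = 63.21 kips → 0.75 × 63.21 = 47.4 kips.
Bearing governs: 47.4 kips.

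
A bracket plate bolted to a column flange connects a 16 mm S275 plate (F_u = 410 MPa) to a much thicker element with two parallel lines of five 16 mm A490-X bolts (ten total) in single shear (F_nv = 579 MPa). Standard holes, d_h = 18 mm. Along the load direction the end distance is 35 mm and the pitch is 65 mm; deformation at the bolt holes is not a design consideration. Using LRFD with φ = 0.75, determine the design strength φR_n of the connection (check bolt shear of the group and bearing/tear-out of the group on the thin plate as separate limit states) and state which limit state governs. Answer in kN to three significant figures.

873 kN (bolt shear governs)

Bolt shear: A_b = π·16²/4 = 201.1 mm²; R_n = 579 × 201.1 × 10 × 1 / 1000 = 1164 kN → 0.75 × 1164 = 873 kN.
Bearing (1.5 l_c t F_u ≤ 3.0 d t F_u): upper limit = 3.0·16·16·410 / 1000 = 314.9 kN.
  Edge l_c = 35 − 18/2 = 26 → r_n = 255.8 kN; interior l_c = 65 − 18 = 47 → r_n = 314.9 kN.
  R_n,bearing = 2·255.8 + 8·314.9 = 3031 kN → 0.75 × 3031 = 2270 kN.
Bolt shear governs: 873 kN.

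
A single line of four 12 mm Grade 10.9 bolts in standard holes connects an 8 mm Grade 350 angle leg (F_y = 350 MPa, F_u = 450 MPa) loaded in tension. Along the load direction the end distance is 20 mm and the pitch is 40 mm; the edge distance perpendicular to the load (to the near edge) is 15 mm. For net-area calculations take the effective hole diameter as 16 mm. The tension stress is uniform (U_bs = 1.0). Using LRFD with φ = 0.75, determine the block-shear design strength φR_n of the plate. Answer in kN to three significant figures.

155 kN

Shear plane L_v = 20 + 3·40 = 140 mm; A_gv = 140 × 8 = 1120 mm².
A_nv = (140 − 3.5·16) × 8 = 672 mm².
A_nt = (15 − 0.5·16) × 8 = 56 mm².
0.6 F_u A_nv = 181.4 kN; 0.6 F_y A_gv = 235.2 kN → shear rupture governs the shear term.
R_n = 181.4 + 1.0 × 450 × 56 / 1000 = 206.6 kN.
Design strength φR_n = 0.75 × 206.6 = 155 kN.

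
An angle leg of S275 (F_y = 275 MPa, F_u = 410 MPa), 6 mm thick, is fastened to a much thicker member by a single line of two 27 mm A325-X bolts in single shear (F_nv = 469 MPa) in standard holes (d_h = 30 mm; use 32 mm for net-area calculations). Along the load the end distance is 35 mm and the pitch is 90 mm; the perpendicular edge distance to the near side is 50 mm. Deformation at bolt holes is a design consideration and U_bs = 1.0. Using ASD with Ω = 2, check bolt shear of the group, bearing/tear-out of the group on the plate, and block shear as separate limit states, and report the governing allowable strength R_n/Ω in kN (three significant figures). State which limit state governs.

Bolt shear: A_b = π·27²/4 = 572.6 mm²; R_n = 469 × 572.6 × 2 × 1 / 1000 = 537.1 kN → 537.1 / 2 = 269 kN.
Bearing: edge l_c = 20, r_n = 59.04 kN; interior l_c = 60, r_n = 159.4 kN; R_n = 59.04 + 1·159.4 = 218.4 kN → 109 kN.
Block shear: A_gv = 750, A_nv = 462, A_nt = 204 mm²; R_n = min(0.6F_uA_nv, 0.6F_yA_gv) + U_bs·F_u·A_nt = 197.3 kN → 98.6 kN.
Block shear governs: 98.6 kN.

98.6 kN (block shear governs)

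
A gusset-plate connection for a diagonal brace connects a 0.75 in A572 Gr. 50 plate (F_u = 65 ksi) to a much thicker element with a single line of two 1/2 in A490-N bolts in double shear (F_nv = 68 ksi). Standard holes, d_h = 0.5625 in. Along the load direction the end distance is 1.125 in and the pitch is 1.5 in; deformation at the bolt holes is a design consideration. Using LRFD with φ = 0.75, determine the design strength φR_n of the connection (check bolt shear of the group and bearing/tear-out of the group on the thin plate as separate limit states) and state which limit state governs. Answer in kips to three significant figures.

Bolt shear: A_b = π·0.5²/4 = 0.1963 in²; R_n = 68 × 0.1963 × 2 × 2 = 53.41 kips → 0.75 × 53.41 = 40.1 kips.
Bearing (1.2 l_c t F_u ≤ 2.4 d t F_u): upper limit = 2.4·0.5·0.75·65 = 58.5 kips.
  Edge l_c = 1.125 − 0.5625/2 = 0.8438 → r_n = 49.36 kips; interior l_c = 1.5 − 0.5625 = 0.9375 → r_n = 54.84 kips.
  R_n,bearing = 1·49.36 + 1·54.84 = 104.2 kips → 0.75 × 104.2 = 78.2 kips.
Bolt shear governs: 40.1 kips.

40.1 kips (bolt shear governs)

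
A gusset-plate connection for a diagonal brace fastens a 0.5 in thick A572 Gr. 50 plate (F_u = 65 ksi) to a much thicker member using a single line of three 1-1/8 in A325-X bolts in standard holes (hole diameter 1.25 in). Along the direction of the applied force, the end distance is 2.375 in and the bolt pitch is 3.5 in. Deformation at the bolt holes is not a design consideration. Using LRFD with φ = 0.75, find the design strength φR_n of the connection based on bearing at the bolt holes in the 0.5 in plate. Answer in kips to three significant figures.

229 kips

Per bolt r_n = 1.5 l_c t F_u ≤ 3.0 d t F_u; upper limit = 3.0 × 1.125 × 0.5 × 65 = 109.7 kips.
Edge bolt: l_c = 2.375 − 1.25/2 = 1.75 in → 1.5 × 1.75 × 0.5 × 65 = 85.31 → r_n = 85.31 kips.
Interior bolts: l_c = 3.5 − 1.25 = 2.25 in → 1.5 × 2.25 × 0.5 × 65 = 109.7 → r_n = 109.7 kips.
R_n = 1 × 85.31 + 2 × 109.7 = 304.7 kips.
Design strength φR_n = 0.75 × 304.7 = 229 kips.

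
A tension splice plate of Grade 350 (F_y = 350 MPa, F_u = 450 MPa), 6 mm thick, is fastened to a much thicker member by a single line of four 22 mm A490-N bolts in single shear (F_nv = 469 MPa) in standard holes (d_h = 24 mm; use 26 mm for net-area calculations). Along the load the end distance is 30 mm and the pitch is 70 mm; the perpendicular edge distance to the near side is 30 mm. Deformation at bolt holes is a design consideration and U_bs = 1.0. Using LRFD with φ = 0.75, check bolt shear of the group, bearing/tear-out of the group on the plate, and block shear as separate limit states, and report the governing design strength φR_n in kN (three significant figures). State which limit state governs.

215 kN (block shear governs)

Bolt shear: A_b = π·22²/4 = 380.1 mm²; R_n = 469 × 380.1 × 4 × 1 / 1000 = 713.1 kN → 0.75 × 713.1 = 535 kN.
Bearing: edge l_c = 18, r_n = 58.32 kN; interior l_c = 46, r_n = 142.6 kN; R_n = 58.32 + 3·142.6 = 486 kN → 364 kN.
Block shear: A_gv = 1440, A_nv = 894, A_nt = 102 mm²; R_n = min(0.6F_uA_nv, 0.6F_yA_gv) + U_bs·F_u·A_nt = 287.3 kN → 215 kN.
Block shear governs: 215 kN.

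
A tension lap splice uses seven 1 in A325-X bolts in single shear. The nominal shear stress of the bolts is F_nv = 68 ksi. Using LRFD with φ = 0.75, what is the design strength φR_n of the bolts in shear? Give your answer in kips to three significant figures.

280 kips

A_b = π × 1² / 4 = 0.7854 in².
R_n = F_nv · A_b · n · n_s = 68 × 0.7854 × 7 × 1 = 373.8 kips.
Design strength φR_n = 0.75 × 373.8 = 280 kips.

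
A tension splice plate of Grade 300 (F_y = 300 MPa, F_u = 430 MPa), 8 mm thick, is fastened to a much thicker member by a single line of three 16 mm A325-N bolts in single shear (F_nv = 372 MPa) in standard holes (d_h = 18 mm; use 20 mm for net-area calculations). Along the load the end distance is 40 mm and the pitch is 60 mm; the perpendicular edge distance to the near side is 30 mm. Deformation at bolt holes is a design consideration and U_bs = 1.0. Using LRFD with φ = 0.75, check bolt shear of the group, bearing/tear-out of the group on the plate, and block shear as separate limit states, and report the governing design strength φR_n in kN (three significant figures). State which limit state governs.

168 kN (bolt shear governs)

Bolt shear: A_b = π·16²/4 = 201.1 mm²; R_n = 372 × 201.1 × 3 × 1 / 1000 = 224.4 kN → 0.75 × 224.4 = 168 kN.
Bearing: edge l_c = 31, r_n = 128 kN; interior l_c = 42, r_n = 132.1 kN; R_n = 128 + 2·132.1 = 392.2 kN → 294 kN.
Block shear: A_gv = 1280, A_nv = 880, A_nt = 160 mm²; R_n = min(0.6F_uA_nv, 0.6F_yA_gv) + U_bs·F_u·A_nt = 295.8 kN → 222 kN.
Bolt shear governs: 168 kN.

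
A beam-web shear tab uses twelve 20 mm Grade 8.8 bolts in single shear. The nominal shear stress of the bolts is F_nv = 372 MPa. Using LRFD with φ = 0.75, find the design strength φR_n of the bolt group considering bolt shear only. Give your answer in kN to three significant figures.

1050 kN

A_b = π × 20² / 4 = 314.2 mm².
R_n = F_nv · A_b · n · n_s = 372 × 314.2 × 12 × 1 / 1000 = 1402 kN.
Design strength φR_n = 0.75 × 1402 = 1050 kN.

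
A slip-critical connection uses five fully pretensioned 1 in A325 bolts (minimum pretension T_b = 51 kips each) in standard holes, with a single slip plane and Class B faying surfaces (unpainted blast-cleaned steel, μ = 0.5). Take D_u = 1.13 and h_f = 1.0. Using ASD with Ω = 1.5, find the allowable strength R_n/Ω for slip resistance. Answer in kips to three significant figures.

R_n = μ · D_u · h_f · T_b · n_s · n_b = 0.5 × 1.13 × 1.0 × 51 × 1 × 5 = 144.1 kips.
Allowable strength R_n/Ω = 144.1 / 1.5 = 96 kips.

96 kips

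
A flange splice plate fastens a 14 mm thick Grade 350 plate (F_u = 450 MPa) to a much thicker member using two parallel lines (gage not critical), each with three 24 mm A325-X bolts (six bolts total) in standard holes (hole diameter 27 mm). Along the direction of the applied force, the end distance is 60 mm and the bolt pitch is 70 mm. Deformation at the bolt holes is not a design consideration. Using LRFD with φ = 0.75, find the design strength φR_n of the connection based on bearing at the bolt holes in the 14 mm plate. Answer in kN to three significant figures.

Per bolt r_n = 1.5 l_c t F_u ≤ 3.0 d t F_u; upper limit = 3.0 × 24 × 14 × 450 / 1000 = 453.6 kN.
Edge bolt: l_c = 60 − 27/2 = 46.5 mm → 1.5 × 46.5 × 14 × 450 / 1000 = 439.4 → r_n = 439.4 kN.
Interior bolts: l_c = 70 − 27 = 43 mm → 1.5 × 43 × 14 × 450 / 1000 = 406.4 → r_n = 406.4 kN.
R_n = 2 × 439.4 + 4 × 406.4 = 2504 kN.
Design strength φR_n = 0.75 × 2504 = 1880 kN.

1880 kN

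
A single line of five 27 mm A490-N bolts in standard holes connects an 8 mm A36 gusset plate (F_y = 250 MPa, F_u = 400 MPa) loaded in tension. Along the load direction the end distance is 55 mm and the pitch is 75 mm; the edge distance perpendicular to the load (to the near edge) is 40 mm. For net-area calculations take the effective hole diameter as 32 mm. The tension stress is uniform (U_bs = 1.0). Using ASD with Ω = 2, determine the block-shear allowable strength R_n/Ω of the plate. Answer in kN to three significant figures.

241 kN

Shear plane L_v = 55 + 4·75 = 355 mm; A_gv = 355 × 8 = 2840 mm².
A_nv = (355 − 4.5·32) × 8 = 1688 mm².
A_nt = (40 − 0.5·32) × 8 = 192 mm².
0.6 F_u A_nv = 405.1 kN; 0.6 F_y A_gv = 426 kN → shear rupture governs the shear term.
R_n = 405.1 + 1.0 × 400 × 192 / 1000 = 481.9 kN.
Allowable strength R_n/Ω = 481.9 / 2 = 241 kN.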